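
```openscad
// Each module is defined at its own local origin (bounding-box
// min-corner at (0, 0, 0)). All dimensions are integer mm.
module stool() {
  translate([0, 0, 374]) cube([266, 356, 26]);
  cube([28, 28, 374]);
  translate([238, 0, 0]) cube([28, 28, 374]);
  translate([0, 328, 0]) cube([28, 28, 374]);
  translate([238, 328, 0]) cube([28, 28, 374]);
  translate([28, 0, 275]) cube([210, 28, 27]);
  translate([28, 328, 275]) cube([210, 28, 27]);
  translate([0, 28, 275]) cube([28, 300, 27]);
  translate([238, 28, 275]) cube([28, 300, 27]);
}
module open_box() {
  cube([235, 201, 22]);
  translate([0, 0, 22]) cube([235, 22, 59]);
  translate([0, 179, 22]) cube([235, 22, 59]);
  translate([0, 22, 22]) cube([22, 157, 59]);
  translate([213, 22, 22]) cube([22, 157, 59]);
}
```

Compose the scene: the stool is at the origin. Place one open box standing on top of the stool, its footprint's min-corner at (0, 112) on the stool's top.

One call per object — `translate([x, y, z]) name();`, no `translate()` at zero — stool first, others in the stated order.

stool();
translate([0, 112, 400]) open_box();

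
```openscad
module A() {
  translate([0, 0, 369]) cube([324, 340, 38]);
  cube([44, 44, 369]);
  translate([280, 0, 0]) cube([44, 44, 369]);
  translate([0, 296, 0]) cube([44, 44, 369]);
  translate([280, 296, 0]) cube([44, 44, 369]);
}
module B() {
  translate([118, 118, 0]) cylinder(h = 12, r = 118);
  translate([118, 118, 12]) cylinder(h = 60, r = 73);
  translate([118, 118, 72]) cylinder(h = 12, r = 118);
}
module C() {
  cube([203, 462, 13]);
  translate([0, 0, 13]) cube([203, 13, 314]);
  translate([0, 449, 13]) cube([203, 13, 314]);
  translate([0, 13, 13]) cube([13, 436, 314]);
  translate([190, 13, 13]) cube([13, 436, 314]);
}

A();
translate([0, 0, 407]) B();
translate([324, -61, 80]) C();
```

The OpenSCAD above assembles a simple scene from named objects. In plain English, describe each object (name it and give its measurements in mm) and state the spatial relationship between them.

A is a four-legged stool. The seat is a 324×340×38 mm slab whose top surface is at z = 407 mm; four square legs, each 44×44 mm in cross-section, run from the floor (z = 0) to the underside of the seat, each flush with a corner of the seat.

B is a spool: two coaxial disc flanges of radius 118 mm and thickness 12 mm, joined by a core cylinder of radius 73 mm and height 60 mm. The lower flange rests on z = 0 and the three cylinders share a vertical axis.

C is an open storage box with external size 203×462×327 mm and wall thickness 13 mm (the base is also 13 mm thick). The base covers the whole footprint; the four walls stand on the base, with the y-facing walls full-width and the x-facing walls fitting between their inner faces.

The spool is on top of the stool. The open box is beside the stool with their tops flush at z = 407.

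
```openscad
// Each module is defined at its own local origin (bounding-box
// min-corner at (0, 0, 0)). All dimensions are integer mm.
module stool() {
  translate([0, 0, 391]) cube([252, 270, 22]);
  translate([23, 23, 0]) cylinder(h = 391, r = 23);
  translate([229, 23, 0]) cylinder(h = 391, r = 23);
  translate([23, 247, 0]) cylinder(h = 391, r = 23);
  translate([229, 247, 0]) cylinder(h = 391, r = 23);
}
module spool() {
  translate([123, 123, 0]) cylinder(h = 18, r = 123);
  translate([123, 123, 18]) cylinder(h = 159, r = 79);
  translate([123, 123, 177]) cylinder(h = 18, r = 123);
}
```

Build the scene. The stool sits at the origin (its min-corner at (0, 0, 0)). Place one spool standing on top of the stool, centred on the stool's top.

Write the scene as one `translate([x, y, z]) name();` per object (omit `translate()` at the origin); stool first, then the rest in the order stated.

stool();
translate([3, 12, 413]) spool();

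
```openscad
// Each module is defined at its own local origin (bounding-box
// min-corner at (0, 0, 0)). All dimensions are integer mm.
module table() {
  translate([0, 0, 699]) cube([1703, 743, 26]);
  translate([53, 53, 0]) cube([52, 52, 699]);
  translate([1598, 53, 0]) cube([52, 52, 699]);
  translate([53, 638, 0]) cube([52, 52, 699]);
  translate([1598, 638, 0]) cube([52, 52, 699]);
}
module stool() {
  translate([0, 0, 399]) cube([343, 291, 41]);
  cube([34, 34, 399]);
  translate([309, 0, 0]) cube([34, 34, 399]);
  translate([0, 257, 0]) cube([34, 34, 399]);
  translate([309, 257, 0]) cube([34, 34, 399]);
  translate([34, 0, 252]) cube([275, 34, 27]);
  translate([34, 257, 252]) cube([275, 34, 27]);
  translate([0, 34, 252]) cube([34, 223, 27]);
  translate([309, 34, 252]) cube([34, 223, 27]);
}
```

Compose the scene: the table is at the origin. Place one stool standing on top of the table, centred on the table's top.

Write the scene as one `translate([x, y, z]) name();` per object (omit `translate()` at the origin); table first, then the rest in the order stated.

table();
translate([680, 226, 725]) stool();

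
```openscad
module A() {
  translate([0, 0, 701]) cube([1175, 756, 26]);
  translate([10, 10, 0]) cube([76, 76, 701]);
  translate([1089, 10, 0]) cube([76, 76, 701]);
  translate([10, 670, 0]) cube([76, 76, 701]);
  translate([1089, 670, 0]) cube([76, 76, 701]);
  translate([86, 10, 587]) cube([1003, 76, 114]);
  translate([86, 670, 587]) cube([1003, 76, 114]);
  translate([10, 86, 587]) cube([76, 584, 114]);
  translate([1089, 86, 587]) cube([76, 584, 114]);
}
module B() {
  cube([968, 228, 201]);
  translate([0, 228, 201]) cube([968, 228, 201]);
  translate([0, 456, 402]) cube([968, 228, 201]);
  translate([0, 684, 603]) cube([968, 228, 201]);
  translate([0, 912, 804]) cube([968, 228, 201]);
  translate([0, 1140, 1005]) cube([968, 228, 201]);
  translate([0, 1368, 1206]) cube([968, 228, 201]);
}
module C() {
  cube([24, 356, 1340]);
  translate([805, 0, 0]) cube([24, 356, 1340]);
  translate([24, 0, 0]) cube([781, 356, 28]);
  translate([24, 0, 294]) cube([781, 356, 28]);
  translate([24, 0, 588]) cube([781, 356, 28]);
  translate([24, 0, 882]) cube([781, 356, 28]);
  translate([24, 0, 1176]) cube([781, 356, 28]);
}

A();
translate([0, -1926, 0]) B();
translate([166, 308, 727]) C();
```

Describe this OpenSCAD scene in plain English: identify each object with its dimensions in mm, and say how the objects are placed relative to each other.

A is a table with a 1175×756 mm rectangular top, 26 mm thick, top surface at z = 727 mm, supported by four 76×76 mm square legs, each inset 10 mm from the nearest pair of top edges, running from the floor. Four apron rails, 76 mm thick and 114 mm tall, run between adjacent legs with their top edges flush with the underside of the top and their outer faces flush with the legs' outer faces.

B is a run of 7 identical solid stair steps. Each tread is 968×228 mm and each step block is 201 mm high. Step 1 rests on the floor; step k is offset from step 1 by (k−1)×228 mm in y and (k−1)×201 mm in z.

C is a bookshelf 829 mm wide overall, 356 mm deep and 1340 mm tall. The two sides are 24 mm thick vertical panels. 5 horizontal shelves of 28 mm thickness span between the inner faces of the sides; the lowest shelf sits on the floor and shelves are stacked with a clear vertical gap of 266 mm between each pair.

The staircase is on the floor beside the table on its −y side. The bookshelf is on top of the table.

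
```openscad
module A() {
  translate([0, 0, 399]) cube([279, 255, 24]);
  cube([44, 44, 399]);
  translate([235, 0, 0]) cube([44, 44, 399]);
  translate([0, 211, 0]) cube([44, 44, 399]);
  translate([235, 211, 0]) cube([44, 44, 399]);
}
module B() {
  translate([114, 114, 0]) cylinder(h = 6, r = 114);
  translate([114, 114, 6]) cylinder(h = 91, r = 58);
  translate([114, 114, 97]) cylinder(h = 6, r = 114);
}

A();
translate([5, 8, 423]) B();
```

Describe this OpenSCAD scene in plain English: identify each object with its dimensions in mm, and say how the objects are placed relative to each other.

A is a four-legged stool. The seat is a 279×255×24 mm slab whose top surface is at z = 423 mm; four square legs, each 44×44 mm in cross-section, run from the floor (z = 0) to the underside of the seat, each flush with a corner of the seat.

B is a spool: two coaxial disc flanges of radius 114 mm and thickness 6 mm, joined by a core cylinder of radius 58 mm and height 91 mm. The lower flange rests on z = 0 and the three cylinders share a vertical axis.

The spool is on top of the stool.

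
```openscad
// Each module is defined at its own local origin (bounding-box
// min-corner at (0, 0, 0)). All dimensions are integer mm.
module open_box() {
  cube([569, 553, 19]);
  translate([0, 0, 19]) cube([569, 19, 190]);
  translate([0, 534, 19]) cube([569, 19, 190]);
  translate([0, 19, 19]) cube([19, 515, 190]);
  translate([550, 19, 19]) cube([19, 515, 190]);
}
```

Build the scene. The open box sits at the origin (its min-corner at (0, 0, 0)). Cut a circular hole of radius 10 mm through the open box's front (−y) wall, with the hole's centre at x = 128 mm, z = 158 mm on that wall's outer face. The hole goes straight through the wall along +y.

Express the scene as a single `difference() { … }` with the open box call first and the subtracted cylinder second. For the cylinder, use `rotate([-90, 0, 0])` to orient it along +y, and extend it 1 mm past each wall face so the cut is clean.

difference() {
  open_box();
  translate([128, -1, 158]) rotate([-90, 0, 0]) cylinder(h = 21, r = 10);
}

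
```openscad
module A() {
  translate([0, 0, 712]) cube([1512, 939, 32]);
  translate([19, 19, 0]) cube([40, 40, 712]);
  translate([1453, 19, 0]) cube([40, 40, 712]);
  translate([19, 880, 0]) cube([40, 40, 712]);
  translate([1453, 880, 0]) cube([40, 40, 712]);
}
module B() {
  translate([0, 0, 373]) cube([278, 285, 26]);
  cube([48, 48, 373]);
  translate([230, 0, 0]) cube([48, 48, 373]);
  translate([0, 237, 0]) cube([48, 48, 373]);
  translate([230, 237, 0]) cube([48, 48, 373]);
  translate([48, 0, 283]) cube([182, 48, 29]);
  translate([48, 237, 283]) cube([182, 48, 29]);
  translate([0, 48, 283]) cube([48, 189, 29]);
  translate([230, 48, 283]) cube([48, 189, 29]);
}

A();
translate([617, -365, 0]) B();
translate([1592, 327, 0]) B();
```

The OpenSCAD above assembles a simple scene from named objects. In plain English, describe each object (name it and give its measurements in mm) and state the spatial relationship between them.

A is a table: top 1512 mm (x) × 939 mm (y), 32 mm thick, upper face at z = 744 mm, on four 40×40 mm square legs, each inset 19 mm from the nearest pair of top edges, running from z = 0 to the bottom of the top.

B is a four-legged stool. The seat is 278×285 mm, 26 mm thick, top at z = 399 mm. It stands on four square legs, each 48×48 mm in cross-section, from z = 0 to the seat underside, each flush with a corner of the seat. Four stretchers, 48 mm wide and 29 mm tall, connect adjacent legs with their undersides at z = 283 mm, each running between the inner faces of the legs it joins and aligned with the legs' outer faces on the other axis.

Two stools sit around the table at the −y, +x sides.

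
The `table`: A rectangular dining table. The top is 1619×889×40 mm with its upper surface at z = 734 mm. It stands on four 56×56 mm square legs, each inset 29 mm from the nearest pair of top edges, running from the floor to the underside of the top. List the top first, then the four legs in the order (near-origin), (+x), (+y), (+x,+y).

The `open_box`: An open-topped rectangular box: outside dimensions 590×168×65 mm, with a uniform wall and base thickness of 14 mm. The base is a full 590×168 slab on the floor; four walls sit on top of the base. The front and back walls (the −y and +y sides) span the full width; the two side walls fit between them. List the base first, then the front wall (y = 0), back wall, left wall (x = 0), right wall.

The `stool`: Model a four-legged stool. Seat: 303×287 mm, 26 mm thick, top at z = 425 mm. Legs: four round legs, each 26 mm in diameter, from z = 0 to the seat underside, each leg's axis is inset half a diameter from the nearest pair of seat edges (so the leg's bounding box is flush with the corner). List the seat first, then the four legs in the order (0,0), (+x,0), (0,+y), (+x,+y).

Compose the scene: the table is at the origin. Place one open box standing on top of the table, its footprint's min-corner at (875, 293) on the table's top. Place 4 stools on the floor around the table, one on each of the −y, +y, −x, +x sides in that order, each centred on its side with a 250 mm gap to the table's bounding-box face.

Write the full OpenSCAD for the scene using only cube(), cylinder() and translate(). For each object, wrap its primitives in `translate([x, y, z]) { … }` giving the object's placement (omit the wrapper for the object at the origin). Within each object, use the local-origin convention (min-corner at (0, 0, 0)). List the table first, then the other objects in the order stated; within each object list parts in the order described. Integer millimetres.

translate([0, 0, 694]) cube([1619, 889, 40]);
translate([29, 29, 0]) cube([56, 56, 694]);
translate([1534, 29, 0]) cube([56, 56, 694]);
translate([29, 804, 0]) cube([56, 56, 694]);
translate([1534, 804, 0]) cube([56, 56, 694]);
translate([875, 293, 734]) {
  cube([590, 168, 14]);
  translate([0, 0, 14]) cube([590, 14, 51]);
  translate([0, 154, 14]) cube([590, 14, 51]);
  translate([0, 14, 14]) cube([14, 140, 51]);
  translate([576, 14, 14]) cube([14, 140, 51]);
}
translate([658, -537, 0]) {
  translate([0, 0, 399]) cube([303, 287, 26]);
  translate([13, 13, 0]) cylinder(h = 399, r = 13);
  translate([290, 13, 0]) cylinder(h = 399, r = 13);
  translate([13, 274, 0]) cylinder(h = 399, r = 13);
  translate([290, 274, 0]) cylinder(h = 399, r = 13);
}
translate([658, 1139, 0]) {
  translate([0, 0, 399]) cube([303, 287, 26]);
  translate([13, 13, 0]) cylinder(h = 399, r = 13);
  translate([290, 13, 0]) cylinder(h = 399, r = 13);
  translate([13, 274, 0]) cylinder(h = 399, r = 13);
  translate([290, 274, 0]) cylinder(h = 399, r = 13);
}
translate([-553, 301, 0]) {
  translate([0, 0, 399]) cube([303, 287, 26]);
  translate([13, 13, 0]) cylinder(h = 399, r = 13);
  translate([290, 13, 0]) cylinder(h = 399, r = 13);
  translate([13, 274, 0]) cylinder(h = 399, r = 13);
  translate([290, 274, 0]) cylinder(h = 399, r = 13);
}
translate([1869, 301, 0]) {
  translate([0, 0, 399]) cube([303, 287, 26]);
  translate([13, 13, 0]) cylinder(h = 399, r = 13);
  translate([290, 13, 0]) cylinder(h = 399, r = 13);
  translate([13, 274, 0]) cylinder(h = 399, r = 13);
  translate([290, 274, 0]) cylinder(h = 399, r = 13);
}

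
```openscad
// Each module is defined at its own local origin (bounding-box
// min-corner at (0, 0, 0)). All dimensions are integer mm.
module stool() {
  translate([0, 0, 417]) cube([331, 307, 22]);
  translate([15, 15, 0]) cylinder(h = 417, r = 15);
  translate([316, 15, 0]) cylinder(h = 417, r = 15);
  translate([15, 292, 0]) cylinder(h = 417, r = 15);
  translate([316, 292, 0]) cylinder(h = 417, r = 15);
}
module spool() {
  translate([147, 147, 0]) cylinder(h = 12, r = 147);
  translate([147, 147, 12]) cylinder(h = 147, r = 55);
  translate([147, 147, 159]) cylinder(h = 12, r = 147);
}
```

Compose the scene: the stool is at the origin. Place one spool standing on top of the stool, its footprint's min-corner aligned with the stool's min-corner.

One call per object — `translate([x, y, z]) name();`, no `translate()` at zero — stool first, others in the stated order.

stool();
translate([0, 0, 439]) spool();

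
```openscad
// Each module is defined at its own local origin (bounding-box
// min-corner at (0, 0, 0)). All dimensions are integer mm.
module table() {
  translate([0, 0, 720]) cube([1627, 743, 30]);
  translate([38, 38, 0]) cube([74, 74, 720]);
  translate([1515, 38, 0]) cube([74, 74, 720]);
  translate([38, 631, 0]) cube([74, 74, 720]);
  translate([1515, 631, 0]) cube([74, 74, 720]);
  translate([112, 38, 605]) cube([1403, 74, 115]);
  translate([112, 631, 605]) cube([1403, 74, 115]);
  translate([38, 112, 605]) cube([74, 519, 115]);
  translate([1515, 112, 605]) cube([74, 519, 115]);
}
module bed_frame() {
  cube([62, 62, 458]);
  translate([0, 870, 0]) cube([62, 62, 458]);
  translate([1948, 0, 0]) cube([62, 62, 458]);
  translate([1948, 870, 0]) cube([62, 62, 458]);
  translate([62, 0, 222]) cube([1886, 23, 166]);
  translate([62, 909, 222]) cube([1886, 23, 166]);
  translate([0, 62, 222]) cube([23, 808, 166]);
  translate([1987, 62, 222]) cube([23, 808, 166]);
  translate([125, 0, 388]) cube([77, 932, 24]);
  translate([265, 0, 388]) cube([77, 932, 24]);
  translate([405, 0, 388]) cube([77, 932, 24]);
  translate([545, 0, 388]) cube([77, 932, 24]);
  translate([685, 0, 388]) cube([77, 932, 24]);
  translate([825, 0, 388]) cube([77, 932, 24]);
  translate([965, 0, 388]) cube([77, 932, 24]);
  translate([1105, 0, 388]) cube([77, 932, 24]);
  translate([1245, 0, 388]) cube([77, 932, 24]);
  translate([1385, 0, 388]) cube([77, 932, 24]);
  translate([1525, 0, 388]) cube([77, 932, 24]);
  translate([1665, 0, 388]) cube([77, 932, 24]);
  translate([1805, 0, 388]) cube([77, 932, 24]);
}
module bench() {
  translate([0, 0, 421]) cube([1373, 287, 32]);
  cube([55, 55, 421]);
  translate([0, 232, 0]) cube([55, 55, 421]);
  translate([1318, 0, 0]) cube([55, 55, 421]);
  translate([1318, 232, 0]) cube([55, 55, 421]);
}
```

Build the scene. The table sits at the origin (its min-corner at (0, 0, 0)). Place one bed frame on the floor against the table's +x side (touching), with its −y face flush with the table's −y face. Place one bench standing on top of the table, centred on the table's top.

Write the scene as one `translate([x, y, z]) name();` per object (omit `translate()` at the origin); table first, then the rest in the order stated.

table();
translate([1627, 0, 0]) bed_frame();
translate([127, 228, 750]) bench();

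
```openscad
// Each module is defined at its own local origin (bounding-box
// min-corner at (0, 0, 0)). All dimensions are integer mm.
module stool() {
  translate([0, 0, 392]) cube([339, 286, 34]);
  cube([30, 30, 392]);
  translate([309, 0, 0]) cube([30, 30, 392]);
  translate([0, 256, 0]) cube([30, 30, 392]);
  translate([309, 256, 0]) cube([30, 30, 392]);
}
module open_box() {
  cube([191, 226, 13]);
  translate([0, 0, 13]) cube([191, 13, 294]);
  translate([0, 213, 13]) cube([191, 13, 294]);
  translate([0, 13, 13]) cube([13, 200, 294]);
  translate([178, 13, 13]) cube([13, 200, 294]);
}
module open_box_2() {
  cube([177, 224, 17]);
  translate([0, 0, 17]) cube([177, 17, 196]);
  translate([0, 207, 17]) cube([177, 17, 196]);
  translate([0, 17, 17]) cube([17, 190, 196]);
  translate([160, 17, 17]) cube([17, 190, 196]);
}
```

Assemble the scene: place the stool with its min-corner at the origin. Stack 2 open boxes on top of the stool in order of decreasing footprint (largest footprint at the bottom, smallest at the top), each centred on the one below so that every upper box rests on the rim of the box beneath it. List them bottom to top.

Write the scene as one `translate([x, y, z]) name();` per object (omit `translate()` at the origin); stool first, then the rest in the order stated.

stool();
translate([74, 30, 426]) open_box();
translate([81, 31, 733]) open_box_2();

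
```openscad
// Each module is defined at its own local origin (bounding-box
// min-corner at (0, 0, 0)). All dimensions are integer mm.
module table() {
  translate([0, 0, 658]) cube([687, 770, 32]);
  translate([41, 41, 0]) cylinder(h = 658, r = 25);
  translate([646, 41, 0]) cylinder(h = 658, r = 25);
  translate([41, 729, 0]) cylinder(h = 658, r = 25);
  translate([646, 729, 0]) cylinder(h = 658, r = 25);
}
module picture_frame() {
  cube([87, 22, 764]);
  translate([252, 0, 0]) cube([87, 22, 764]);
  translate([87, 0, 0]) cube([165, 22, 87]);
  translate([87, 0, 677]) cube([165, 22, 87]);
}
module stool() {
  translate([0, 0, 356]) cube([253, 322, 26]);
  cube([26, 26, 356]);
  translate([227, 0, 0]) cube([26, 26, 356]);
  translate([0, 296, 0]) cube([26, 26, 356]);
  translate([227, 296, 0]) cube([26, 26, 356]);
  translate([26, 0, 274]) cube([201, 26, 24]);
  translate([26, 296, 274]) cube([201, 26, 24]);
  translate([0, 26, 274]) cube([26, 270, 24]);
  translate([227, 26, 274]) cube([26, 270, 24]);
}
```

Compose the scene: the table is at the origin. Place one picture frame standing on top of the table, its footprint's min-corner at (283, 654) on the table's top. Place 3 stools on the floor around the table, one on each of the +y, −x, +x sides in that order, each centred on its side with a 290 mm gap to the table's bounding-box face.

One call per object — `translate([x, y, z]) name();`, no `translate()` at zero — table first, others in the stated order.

table();
translate([283, 654, 690]) picture_frame();
translate([217, 1060, 0]) stool();
translate([-543, 224, 0]) stool();
translate([977, 224, 0]) stool();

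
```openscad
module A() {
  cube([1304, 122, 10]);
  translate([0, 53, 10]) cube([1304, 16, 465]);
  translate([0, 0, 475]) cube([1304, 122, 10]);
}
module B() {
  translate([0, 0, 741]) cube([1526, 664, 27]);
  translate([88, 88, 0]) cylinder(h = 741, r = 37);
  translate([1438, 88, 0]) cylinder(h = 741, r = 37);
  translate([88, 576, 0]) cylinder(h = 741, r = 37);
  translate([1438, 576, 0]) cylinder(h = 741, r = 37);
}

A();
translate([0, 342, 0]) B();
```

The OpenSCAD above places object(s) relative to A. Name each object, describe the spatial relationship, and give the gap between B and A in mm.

The table's nearest face is 220 mm from the I-beam's +y face.

A is an I-beam. B is a table. The table is on the floor beside the I-beam on its +y side. The gap between the table and the I-beam is 220 mm.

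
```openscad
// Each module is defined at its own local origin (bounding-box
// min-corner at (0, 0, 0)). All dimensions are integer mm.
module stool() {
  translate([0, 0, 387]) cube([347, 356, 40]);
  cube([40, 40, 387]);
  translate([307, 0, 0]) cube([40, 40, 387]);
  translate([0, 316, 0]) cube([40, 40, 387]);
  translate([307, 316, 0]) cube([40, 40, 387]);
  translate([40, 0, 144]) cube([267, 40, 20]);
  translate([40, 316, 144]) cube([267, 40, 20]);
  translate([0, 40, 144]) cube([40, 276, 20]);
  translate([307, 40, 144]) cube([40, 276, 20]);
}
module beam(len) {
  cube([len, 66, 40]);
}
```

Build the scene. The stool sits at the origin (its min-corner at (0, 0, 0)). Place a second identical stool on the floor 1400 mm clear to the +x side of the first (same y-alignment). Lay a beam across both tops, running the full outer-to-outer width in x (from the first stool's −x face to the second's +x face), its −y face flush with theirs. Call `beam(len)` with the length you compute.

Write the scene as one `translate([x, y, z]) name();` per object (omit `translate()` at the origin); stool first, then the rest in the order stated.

stool();
translate([1747, 0, 0]) stool();
translate([0, 0, 427]) beam(2094);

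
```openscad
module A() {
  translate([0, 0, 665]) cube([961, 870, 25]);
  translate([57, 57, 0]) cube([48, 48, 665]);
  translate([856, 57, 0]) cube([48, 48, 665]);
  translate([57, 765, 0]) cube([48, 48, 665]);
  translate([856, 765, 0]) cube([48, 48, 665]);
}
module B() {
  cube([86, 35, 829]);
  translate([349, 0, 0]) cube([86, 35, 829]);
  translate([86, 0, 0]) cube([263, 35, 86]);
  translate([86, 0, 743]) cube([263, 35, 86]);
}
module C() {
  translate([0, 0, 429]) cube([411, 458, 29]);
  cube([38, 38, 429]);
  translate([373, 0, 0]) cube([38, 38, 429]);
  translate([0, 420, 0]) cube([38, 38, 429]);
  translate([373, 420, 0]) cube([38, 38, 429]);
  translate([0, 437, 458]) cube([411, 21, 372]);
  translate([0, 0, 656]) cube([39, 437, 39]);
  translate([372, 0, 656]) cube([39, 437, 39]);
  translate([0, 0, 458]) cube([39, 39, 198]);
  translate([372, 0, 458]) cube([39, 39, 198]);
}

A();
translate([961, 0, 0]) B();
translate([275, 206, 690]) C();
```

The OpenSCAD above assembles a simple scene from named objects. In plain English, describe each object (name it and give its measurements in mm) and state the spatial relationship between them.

A is a table: top 961 mm (x) × 870 mm (y), 25 mm thick, upper face at z = 690 mm, on four 48×48 mm square legs, each inset 57 mm from the nearest pair of top edges, running from z = 0 to the bottom of the top.

B is a picture frame with a 263×657 mm rectangular opening (x by z) and a uniform 86 mm border on every side. Frame depth is 35 mm along y. It is built from two vertical stiles running the full outside height and two horizontal rails spanning the gap between the stiles.

C is a chair. The seat is a 411×458×29 mm slab with its top at z = 458 mm, on four 38×38 mm corner legs (flush with the seat edges, standing on z = 0). A flat backrest 21 mm thick, 372 mm tall, spans the full seat width and rises from the seat top along its +y edge, rear face flush with the rear of the seat. Two armrests of 39×39 mm section run along each side from the seat's front edge to the front of the backrest, top faces 237 mm above the seat top and outer faces flush with the seat's x-edges; a 39×39 mm post under the front of each armrest stands on the seat at the front corner.

The picture frame is against the table's +x side, with their −y faces flush. The chair is on top of the table, centred.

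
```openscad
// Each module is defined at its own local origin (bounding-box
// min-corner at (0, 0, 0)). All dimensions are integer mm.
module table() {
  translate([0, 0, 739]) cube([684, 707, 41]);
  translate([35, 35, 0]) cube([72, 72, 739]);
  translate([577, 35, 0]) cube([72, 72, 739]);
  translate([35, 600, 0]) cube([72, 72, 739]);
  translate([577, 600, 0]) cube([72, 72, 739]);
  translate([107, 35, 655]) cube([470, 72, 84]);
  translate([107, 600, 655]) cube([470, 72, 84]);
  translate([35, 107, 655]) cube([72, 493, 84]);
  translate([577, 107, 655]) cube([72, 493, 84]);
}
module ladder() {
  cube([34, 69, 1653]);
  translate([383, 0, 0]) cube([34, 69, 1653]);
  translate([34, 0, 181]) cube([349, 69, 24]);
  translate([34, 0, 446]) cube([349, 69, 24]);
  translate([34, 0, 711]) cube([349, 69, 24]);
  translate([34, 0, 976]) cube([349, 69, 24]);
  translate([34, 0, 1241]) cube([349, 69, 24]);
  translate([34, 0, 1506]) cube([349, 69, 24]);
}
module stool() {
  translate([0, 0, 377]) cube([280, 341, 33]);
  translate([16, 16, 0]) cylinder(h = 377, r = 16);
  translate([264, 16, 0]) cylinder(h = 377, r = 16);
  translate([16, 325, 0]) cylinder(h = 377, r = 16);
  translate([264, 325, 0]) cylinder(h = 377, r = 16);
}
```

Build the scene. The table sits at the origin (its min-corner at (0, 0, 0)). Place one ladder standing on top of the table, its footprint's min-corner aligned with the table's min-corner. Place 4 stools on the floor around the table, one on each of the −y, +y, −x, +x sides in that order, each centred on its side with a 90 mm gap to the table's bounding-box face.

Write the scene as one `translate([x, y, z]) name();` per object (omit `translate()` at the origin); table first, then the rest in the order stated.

table();
translate([0, 0, 780]) ladder();
translate([202, -431, 0]) stool();
translate([202, 797, 0]) stool();
translate([-370, 183, 0]) stool();
translate([774, 183, 0]) stool();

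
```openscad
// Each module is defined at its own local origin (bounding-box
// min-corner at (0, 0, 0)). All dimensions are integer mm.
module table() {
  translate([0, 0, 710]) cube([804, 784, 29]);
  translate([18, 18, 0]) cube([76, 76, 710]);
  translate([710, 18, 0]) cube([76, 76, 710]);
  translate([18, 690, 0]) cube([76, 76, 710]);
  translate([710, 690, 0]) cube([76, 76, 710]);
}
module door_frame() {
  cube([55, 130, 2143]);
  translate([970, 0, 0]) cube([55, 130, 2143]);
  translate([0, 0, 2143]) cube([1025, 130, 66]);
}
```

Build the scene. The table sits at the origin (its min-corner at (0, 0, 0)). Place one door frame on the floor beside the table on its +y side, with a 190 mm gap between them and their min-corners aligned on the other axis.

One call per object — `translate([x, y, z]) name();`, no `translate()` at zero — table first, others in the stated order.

table();
translate([0, 974, 0]) door_frame();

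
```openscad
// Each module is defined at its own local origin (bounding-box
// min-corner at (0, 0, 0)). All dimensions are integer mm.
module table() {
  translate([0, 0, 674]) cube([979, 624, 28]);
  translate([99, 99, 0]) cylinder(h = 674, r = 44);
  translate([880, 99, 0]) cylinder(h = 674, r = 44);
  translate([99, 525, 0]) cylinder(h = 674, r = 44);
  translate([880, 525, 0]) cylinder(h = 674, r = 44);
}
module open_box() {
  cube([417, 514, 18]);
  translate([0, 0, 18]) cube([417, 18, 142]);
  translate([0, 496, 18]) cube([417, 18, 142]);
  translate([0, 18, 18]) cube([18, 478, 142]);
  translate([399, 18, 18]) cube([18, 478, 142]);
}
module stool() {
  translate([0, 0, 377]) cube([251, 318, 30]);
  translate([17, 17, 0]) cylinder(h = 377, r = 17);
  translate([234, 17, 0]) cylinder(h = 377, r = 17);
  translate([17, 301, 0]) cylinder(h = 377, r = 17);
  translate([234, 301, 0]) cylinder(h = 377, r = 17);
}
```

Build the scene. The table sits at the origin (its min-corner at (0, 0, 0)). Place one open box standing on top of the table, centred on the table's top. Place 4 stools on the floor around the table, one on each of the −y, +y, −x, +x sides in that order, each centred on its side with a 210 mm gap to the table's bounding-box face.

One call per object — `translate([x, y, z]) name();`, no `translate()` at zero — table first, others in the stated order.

table();
translate([281, 55, 702]) open_box();
translate([364, -528, 0]) stool();
translate([364, 834, 0]) stool();
translate([-461, 153, 0]) stool();
translate([1189, 153, 0]) stool();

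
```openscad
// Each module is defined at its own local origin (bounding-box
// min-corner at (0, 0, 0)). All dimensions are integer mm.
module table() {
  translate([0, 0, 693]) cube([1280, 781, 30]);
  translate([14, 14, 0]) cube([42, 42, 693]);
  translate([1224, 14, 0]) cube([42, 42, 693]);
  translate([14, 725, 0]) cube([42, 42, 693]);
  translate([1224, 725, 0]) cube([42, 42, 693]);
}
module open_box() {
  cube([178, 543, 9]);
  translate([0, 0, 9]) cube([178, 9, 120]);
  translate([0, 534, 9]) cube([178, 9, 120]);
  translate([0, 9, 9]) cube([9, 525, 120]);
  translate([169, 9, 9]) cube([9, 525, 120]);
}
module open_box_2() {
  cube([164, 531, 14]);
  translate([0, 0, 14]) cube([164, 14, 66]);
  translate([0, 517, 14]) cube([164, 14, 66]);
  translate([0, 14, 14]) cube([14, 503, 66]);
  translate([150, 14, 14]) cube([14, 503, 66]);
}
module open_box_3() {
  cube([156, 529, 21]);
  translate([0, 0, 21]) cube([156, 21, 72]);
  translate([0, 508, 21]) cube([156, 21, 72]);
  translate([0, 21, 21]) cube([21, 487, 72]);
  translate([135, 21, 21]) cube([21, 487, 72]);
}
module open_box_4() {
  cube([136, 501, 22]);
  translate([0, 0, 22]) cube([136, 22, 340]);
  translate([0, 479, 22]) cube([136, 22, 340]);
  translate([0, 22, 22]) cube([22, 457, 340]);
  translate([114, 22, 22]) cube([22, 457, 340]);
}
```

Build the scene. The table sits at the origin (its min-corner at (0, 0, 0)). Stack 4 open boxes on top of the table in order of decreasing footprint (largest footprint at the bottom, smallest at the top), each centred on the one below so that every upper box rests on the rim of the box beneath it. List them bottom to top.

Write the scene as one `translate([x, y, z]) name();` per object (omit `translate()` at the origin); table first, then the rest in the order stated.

table();
translate([551, 119, 723]) open_box();
translate([558, 125, 852]) open_box_2();
translate([562, 126, 932]) open_box_3();
translate([572, 140, 1025]) open_box_4();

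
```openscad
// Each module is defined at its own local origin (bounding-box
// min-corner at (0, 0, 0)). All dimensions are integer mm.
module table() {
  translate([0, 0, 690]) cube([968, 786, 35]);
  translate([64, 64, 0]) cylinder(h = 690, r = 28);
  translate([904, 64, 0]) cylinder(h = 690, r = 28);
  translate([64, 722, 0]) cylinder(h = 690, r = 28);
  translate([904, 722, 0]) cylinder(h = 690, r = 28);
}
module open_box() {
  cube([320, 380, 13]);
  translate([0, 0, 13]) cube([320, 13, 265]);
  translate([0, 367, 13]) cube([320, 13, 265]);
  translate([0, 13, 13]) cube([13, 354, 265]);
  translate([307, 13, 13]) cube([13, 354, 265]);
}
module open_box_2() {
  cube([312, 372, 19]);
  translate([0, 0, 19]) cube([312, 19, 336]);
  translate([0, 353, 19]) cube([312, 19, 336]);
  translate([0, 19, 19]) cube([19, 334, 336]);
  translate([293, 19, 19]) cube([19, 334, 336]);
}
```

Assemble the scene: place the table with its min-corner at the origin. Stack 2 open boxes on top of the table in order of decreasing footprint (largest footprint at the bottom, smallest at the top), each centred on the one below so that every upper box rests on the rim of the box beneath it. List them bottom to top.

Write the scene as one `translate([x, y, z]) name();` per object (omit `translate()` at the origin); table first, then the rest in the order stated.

table();
translate([324, 203, 725]) open_box();
translate([328, 207, 1003]) open_box_2();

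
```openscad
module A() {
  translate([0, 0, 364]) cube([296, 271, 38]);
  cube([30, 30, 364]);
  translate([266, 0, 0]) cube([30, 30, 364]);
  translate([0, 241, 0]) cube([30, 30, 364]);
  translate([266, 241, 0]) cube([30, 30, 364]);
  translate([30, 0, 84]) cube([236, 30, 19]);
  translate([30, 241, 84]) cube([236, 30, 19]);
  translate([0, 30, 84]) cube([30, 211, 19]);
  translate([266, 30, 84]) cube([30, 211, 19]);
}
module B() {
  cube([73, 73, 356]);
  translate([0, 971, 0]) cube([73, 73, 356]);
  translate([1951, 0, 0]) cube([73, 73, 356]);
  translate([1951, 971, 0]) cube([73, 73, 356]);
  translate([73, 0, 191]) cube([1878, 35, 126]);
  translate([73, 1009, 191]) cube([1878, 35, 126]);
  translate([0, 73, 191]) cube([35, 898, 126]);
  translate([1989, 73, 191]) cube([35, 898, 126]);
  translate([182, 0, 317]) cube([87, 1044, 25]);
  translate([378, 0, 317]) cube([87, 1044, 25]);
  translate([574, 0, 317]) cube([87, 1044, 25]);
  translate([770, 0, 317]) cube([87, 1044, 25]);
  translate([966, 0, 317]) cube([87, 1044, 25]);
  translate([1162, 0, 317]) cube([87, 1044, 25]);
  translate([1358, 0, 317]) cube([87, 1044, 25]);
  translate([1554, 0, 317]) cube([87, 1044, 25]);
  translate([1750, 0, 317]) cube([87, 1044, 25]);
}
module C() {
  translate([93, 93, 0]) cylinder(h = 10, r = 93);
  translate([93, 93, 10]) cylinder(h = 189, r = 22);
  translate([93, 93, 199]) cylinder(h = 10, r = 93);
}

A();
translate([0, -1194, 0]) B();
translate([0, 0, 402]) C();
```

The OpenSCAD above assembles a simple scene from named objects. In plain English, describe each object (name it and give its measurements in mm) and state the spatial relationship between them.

A is a four-legged stool. The seat is a 296×271×38 mm slab whose top surface is at z = 402 mm; four square legs, each 30×30 mm in cross-section, run from the floor (z = 0) to the underside of the seat, each flush with a corner of the seat. Four stretchers, 30 mm wide and 19 mm tall, connect adjacent legs with their undersides at z = 84 mm, each running between the inner faces of the legs it joins and aligned with the legs' outer faces on the other axis.

B is a bed frame 2024 mm long (x) by 1044 mm wide (y). Four 73×73 mm corner posts, 356 mm tall, at the corners of the footprint. Four rails of 35 mm thickness and 126 mm height run between adjacent posts with their undersides at z = 191 mm, their outer faces flush with the outside of the frame (the two x-running rails run between the posts' inner faces; the two y-running rails run between the posts' inner faces). 9 slats, each 87 mm wide (x) and 25 mm thick, lie across the top of the two x-running rails, running the full 1044 mm width of the frame in y; the slats are evenly spaced along x between the inner faces of the end posts with equal gaps (rounded down to the nearest mm) at the −x end and between each pair — any rounding remainder accumulates at the +x end.

C is a spool: two coaxial disc flanges of radius 93 mm and thickness 10 mm, joined by a core cylinder of radius 22 mm and height 189 mm. The lower flange rests on z = 0 and the three cylinders share a vertical axis.

The bed frame is on the floor beside the stool on its −y side. The spool is on top of the stool.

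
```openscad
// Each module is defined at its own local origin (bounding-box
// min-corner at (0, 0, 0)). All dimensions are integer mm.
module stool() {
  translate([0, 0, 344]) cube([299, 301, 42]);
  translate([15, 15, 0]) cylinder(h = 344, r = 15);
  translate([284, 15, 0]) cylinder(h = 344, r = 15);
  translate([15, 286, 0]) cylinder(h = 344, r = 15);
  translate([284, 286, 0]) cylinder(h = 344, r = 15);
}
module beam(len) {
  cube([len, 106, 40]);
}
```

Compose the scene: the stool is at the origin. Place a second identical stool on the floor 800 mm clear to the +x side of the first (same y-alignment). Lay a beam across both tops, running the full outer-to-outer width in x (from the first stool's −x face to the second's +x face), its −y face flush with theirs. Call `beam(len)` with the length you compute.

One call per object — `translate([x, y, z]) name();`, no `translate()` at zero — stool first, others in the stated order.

stool();
translate([1099, 0, 0]) stool();
translate([0, 0, 386]) beam(1398);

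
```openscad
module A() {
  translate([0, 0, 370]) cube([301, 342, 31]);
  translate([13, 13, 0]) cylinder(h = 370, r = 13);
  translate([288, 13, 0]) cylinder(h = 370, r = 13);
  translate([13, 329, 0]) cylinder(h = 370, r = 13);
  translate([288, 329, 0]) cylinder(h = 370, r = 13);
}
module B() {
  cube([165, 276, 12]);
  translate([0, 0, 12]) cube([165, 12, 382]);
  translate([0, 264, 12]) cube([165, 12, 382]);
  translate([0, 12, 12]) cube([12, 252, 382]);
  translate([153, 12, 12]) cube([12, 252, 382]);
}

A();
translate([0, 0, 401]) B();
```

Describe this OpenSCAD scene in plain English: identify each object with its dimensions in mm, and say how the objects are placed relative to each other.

A is a simple wooden stool: a rectangular seat 301 mm (x) by 342 mm (y), 31 mm thick, top face at z = 401 mm, on four round legs, each 26 mm in diameter. The legs rest on z = 0, each leg's axis is inset half a diameter from the nearest pair of seat edges (so the leg's bounding box is flush with the corner).

B is an open storage box with external size 165×276×394 mm and wall thickness 12 mm (the base is also 12 mm thick). The base covers the whole footprint; the four walls stand on the base, with the y-facing walls full-width and the x-facing walls fitting between their inner faces.

The open box is on top of the stool.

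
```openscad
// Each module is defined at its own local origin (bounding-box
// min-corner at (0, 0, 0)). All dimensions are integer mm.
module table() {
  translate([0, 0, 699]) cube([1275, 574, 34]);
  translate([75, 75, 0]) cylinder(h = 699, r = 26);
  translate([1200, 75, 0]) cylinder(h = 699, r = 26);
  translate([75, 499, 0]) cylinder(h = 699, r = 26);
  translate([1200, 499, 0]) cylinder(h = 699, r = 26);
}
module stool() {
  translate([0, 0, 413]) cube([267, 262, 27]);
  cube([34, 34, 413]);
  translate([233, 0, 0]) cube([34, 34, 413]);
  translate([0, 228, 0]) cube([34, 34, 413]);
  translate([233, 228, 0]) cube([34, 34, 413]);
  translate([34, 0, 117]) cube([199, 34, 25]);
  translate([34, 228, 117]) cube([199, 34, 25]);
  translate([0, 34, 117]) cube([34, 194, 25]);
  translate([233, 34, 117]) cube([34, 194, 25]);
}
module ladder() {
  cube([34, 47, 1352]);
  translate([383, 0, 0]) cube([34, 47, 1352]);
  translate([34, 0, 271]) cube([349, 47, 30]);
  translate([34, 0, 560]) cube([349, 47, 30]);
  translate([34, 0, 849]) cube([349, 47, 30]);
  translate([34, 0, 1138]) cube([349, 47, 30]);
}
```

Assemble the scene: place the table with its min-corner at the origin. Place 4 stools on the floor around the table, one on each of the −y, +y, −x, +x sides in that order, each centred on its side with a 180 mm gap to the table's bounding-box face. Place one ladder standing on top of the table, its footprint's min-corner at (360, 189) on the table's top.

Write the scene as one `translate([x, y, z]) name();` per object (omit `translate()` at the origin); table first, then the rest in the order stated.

table();
translate([504, -442, 0]) stool();
translate([504, 754, 0]) stool();
translate([-447, 156, 0]) stool();
translate([1455, 156, 0]) stool();
translate([360, 189, 733]) ladder();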